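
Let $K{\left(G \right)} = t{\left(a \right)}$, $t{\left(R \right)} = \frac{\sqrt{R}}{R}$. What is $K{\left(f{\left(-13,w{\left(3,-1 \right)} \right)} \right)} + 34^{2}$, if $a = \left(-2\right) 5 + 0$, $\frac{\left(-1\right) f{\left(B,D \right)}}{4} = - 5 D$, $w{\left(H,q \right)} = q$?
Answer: $1156 - \frac{i \sqrt{10}}{10} \approx 1156.0 - 0.31623 i$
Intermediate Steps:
$f{\left(B,D \right)} = 20 D$ ($f{\left(B,D \right)} = - 4 \left(- 5 D\right) = 20 D$)
$a = -10$ ($a = -10 + 0 = -10$)
$t{\left(R \right)} = \frac{1}{\sqrt{R}}$
$K{\left(G \right)} = - \frac{i \sqrt{10}}{10}$ ($K{\left(G \right)} = \frac{1}{\sqrt{-10}} = - \frac{i \sqrt{10}}{10}$)
$K{\left(f{\left(-13,w{\left(3,-1 \right)} \right)} \right)} + 34^{2} = - \frac{i \sqrt{10}}{10} + 34^{2} = - \frac{i \sqrt{10}}{10} + 1156 = 1156 - \frac{i \sqrt{10}}{10}$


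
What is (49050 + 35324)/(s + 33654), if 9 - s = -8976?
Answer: 84374/42639 ≈ 1.9788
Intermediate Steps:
s = 8985 (s = 9 - 1*(-8976) = 9 + 8976 = 8985)
(49050 + 35324)/(s + 33654) = (49050 + 35324)/(8985 + 33654) = 84374/42639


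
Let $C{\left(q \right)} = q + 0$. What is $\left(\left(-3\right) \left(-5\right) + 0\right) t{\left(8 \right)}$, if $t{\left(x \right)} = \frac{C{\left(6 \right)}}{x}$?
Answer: $\frac{45}{4} \approx 11.25$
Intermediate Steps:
$C{\left(q \right)} = q$
$t{\left(x \right)} = \frac{6}{x}$
$\left(\left(-3\right) \left(-5\right) + 0\right) t{\left(8 \right)} = \left(\left(-3\right) \left(-5\right) + 0\right) \frac{6}{8} = \left(15 + 0\right) 6 \cdot \frac{1}{8} = 15 \cdot \frac{3}{4} = \frac{45}{4}$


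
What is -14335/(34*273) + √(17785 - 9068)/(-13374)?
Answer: -14335/9282 - √8717/13374 ≈ -1.5514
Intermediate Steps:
-14335/(34*273) + √(17785 - 9068)/(-13374) = -14335/9282 + √8717*(-1/13374) = -14335*1/9282 - √8717/13374 = -14335/9282 - √8717/13374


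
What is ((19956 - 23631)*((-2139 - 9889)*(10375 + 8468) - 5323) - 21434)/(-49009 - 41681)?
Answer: -832934785291/90690 ≈ -9.1844e+6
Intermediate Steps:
((19956 - 23631)*((-2139 - 9889)*(10375 + 8468) - 5323) - 21434)/(-49009 - 41681) = (-3675*(-12028*18843 - 5323) - 21434)/(-90690) = (-3675*(-226643604 - 5323) - 21434)*(-1/90690) = (-3675*(-226648927) - 21434)*(-1/90690) = (832934806725 - 21434)*(-1/90690) = 832934785291*(-1/90690) = -832934785291/90690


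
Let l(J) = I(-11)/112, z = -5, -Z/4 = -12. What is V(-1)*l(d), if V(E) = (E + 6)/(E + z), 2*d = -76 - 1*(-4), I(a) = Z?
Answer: -5/14 ≈ -0.35714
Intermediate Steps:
Z = 48 (Z = -4*(-12) = 48)
I(a) = 48
d = -36 (d = (-76 - 1*(-4))/2 = (-76 + 4)/2 = (½)*(-72) = -36)
V(E) = (6 + E)/(-5 + E) (V(E) = (E + 6)/(E - 5) = (6 + E)/(-5 + E))
l(J) = 3/7 (l(J) = 48/112 = 48*(1/112) = 3/7)
V(-1)*l(d) = ((6 - 1)/(-5 - 1))*(3/7) = (5/(-6))*(3/7) = -⅙*5*(3/7) = -⅚*3/7 = -5/14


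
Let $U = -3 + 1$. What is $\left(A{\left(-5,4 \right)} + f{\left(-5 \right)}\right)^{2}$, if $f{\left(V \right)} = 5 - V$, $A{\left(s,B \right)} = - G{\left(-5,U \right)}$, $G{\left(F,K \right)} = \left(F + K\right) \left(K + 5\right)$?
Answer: $961$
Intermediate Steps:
$U = -2$
$G{\left(F,K \right)} = \left(5 + K\right) \left(F + K\right)$ ($G{\left(F,K \right)} = \left(F + K\right) \left(5 + K\right) = \left(5 + K\right) \left(F + K\right)$)
$A{\left(s,B \right)} = 21$ ($A{\left(s,B \right)} = - (\left(-2\right)^{2} + 5 \left(-5\right) + 5 \left(-2\right) - -10) = - (4 - 25 - 10 + 10) = \left(-1\right) \left(-21\right) = 21$)
$\left(A{\left(-5,4 \right)} + f{\left(-5 \right)}\right)^{2} = \left(21 + \left(5 - -5\right)\right)^{2} = \left(21 + \left(5 + 5\right)\right)^{2} = \left(21 + 10\right)^{2} = 31^{2} = 961$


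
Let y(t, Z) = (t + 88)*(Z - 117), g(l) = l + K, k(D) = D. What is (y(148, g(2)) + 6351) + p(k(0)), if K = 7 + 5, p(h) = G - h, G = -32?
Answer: -17989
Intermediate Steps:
p(h) = -32 - h
K = 12
g(l) = 12 + l (g(l) = l + 12 = 12 + l)
y(t, Z) = (-117 + Z)*(88 + t) (y(t, Z) = (88 + t)*(-117 + Z) = (-117 + Z)*(88 + t))
(y(148, g(2)) + 6351) + p(k(0)) = ((-10296 - 117*148 + 88*(12 + 2) + (12 + 2)*148) + 6351) + (-32 - 1*0) = ((-10296 - 17316 + 88*14 + 14*148) + 6351) + (-32 + 0) = ((-10296 - 17316 + 1232 + 2072) + 6351) - 32 = (-24308 + 6351) - 32 = -17957 - 32 = -17989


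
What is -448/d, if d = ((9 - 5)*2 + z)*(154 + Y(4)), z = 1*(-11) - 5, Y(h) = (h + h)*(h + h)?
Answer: 28/109 ≈ 0.25688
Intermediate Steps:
Y(h) = 4*h² (Y(h) = (2*h)*(2*h) = 4*h²)
z = -16 (z = -11 - 5 = -16)
d = -1744 (d = ((9 - 5)*2 - 16)*(154 + 4*4²) = (4*2 - 16)*(154 + 4*16) = (8 - 16)*(154 + 64) = -8*218 = -1744)
-448/d = -448/(-1744) = -448*(-1/1744) = 28/109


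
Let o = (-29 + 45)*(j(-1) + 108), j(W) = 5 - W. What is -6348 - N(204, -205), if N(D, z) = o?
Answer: -8172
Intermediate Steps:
o = 1824 (o = (-29 + 45)*((5 - 1*(-1)) + 108) = 16*((5 + 1) + 108) = 16*(6 + 108) = 16*114 = 1824)
N(D, z) = 1824
-6348 - N(204, -205) = -6348 - 1*1824 = -6348 - 1824 = -8172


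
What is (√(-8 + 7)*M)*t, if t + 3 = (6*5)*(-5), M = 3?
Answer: -459*I ≈ -459.0*I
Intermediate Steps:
t = -153 (t = -3 + (6*5)*(-5) = -3 + 30*(-5) = -3 - 150 = -153)
(√(-8 + 7)*M)*t = (√(-8 + 7)*3)*(-153) = (√(-1)*3)*(-153) = (I*3)*(-153) = (3*I)*(-153) = -459*I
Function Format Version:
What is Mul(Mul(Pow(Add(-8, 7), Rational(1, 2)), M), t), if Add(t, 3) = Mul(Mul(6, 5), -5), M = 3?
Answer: Mul(-459, I) ≈ Mul(-459.00, I)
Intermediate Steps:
t = -153 (t = Add(-3, Mul(Mul(6, 5), -5)) = Add(-3, Mul(30, -5)) = Add(-3, -150) = -153)
Mul(Mul(Pow(Add(-8, 7), Rational(1, 2)), M), t) = Mul(Mul(Pow(Add(-8, 7), Rational(1, 2)), 3), -153) = Mul(Mul(Pow(-1, Rational(1, 2)), 3), -153) = Mul(Mul(I, 3), -153) = Mul(Mul(3, I), -153) = Mul(-459, I)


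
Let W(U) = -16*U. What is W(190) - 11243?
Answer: -14283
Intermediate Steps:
W(190) - 11243 = -16*190 - 11243 = -3040 - 11243 = -14283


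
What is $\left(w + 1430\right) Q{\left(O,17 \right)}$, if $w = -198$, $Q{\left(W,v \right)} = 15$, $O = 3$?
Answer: $18480$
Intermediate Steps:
$\left(w + 1430\right) Q{\left(O,17 \right)} = \left(-198 + 1430\right) 15 = 1232 \cdot 15 = 18480$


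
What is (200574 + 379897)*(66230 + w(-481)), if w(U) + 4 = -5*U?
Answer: 39838305201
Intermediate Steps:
w(U) = -4 - 5*U
(200574 + 379897)*(66230 + w(-481)) = (200574 + 379897)*(66230 + (-4 - 5*(-481))) = 580471*(66230 + (-4 + 2405)) = 580471*(66230 + 2401) = 580471*68631 = 39838305201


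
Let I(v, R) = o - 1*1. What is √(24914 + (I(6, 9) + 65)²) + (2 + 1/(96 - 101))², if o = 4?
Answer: 81/25 + 3*√3282 ≈ 175.11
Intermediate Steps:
I(v, R) = 3 (I(v, R) = 4 - 1*1 = 4 - 1 = 3)
√(24914 + (I(6, 9) + 65)²) + (2 + 1/(96 - 101))² = √(24914 + (3 + 65)²) + (2 + 1/(96 - 101))² = √(24914 + 68²) + (2 + 1/(-5))² = √(24914 + 4624) + (2 - ⅕)² = √29538 + (9/5)² = 3*√3282 + 81/25 = 81/25 + 3*√3282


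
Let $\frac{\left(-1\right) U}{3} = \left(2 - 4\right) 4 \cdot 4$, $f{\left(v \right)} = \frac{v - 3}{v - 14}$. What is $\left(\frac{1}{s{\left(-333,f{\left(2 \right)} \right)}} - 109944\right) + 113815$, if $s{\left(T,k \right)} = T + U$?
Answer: $\frac{917426}{237} \approx 3871.0$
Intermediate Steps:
$f{\left(v \right)} = \frac{-3 + v}{-14 + v}$
$U = 96$ ($U = - 3 \left(2 - 4\right) 4 \cdot 4 = - 3 \left(-2\right) 4 \cdot 4 = - 3 \left(\left(-8\right) 4\right) = \left(-3\right) \left(-32\right) = 96$)
$s{\left(T,k \right)} = 96 + T$ ($s{\left(T,k \right)} = T + 96 = 96 + T$)
$\left(\frac{1}{s{\left(-333,f{\left(2 \right)} \right)}} - 109944\right) + 113815 = \left(\frac{1}{96 - 333} - 109944\right) + 113815 = \left(\frac{1}{-237} - 109944\right) + 113815 = \left(- \frac{1}{237} - 109944\right) + 113815 = - \frac{26056729}{237} + 113815 = \frac{917426}{237}$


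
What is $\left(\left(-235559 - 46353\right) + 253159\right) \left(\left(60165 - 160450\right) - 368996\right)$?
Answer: $13493236593$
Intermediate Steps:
$\left(\left(-235559 - 46353\right) + 253159\right) \left(\left(60165 - 160450\right) - 368996\right) = \left(\left(-235559 - 46353\right) + 253159\right) \left(-100285 - 368996\right) = \left(-281912 + 253159\right) \left(-469281\right) = \left(-28753\right) \left(-469281\right) = 13493236593$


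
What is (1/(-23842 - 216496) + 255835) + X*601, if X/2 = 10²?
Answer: 90375499829/240338 ≈ 3.7604e+5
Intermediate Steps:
X = 200 (X = 2*10² = 2*100 = 200)
(1/(-23842 - 216496) + 255835) + X*601 = (1/(-23842 - 216496) + 255835) + 200*601 = (1/(-240338) + 255835) + 120200 = (-1/240338 + 255835) + 120200 = 61486872229/240338 + 120200 = 90375499829/240338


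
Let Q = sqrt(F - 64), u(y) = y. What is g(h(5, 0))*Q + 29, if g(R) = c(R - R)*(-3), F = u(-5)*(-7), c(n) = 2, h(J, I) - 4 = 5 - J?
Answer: 29 - 6*I*sqrt(29) ≈ 29.0 - 32.311*I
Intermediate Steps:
h(J, I) = 9 - J (h(J, I) = 4 + (5 - J) = 9 - J)
F = 35 (F = -5*(-7) = 35)
Q = I*sqrt(29) (Q = sqrt(35 - 64) = sqrt(-29) = I*sqrt(29) ≈ 5.3852*I)
g(R) = -6 (g(R) = 2*(-3) = -6)
g(h(5, 0))*Q + 29 = -6*I*sqrt(29) + 29 = 29 - 6*I*sqrt(29)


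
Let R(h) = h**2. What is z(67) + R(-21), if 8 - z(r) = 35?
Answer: 414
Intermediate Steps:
z(r) = -27 (z(r) = 8 - 1*35 = 8 - 35 = -27)
z(67) + R(-21) = -27 + (-21)**2 = -27 + 441 = 414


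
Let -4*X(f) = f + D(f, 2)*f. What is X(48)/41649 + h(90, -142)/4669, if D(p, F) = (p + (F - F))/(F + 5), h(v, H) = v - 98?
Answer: -257804/64819727 ≈ -0.0039772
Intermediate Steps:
h(v, H) = -98 + v
D(p, F) = p/(5 + F) (D(p, F) = (p + 0)/(5 + F) = p/(5 + F))
X(f) = -f/4 - f²/28 (X(f) = -(f + (f/(5 + 2))*f)/4 = -(f + (f/7)*f)/4 = -(f + f²/7)/4 = -f/4 - f²/28)
X(48)/41649 + h(90, -142)/4669 = -1/28*48*(7 + 48)/41649 + (-98 + 90)/4669 = -1/28*48*55*(1/41649) - 8*1/4669 = -660/7*1/41649 - 8/4669 = -220/97181 - 8/4669 = -257804/64819727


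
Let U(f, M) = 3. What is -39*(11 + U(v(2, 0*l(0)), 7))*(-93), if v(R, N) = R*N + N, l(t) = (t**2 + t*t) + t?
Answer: 50778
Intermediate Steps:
l(t) = t + 2*t**2 (l(t) = (t**2 + t**2) + t = 2*t**2 + t = t + 2*t**2)
v(R, N) = N + N*R (v(R, N) = N*R + N = N + N*R)
-39*(11 + U(v(2, 0*l(0)), 7))*(-93) = -39*(11 + 3)*(-93) = -39*14*(-93) = -546*(-93) = 50778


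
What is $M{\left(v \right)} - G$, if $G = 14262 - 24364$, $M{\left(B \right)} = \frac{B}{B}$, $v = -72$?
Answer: $10103$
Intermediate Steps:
$M{\left(B \right)} = 1$
$G = -10102$
$M{\left(v \right)} - G = 1 - -10102 = 1 + 10102 = 10103$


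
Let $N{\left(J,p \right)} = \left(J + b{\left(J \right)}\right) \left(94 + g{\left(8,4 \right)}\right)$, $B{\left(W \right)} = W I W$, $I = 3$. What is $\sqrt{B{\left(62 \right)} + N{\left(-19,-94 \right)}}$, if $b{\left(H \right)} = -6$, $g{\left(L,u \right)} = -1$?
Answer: $3 \sqrt{1023} \approx 95.953$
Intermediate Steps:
$B{\left(W \right)} = 3 W^{2}$ ($B{\left(W \right)} = W 3 W = 3 W W = 3 W^{2}$)
$N{\left(J,p \right)} = -558 + 93 J$ ($N{\left(J,p \right)} = \left(J - 6\right) \left(94 - 1\right) = \left(-6 + J\right) 93 = -558 + 93 J$)
$\sqrt{B{\left(62 \right)} + N{\left(-19,-94 \right)}} = \sqrt{3 \cdot 62^{2} + \left(-558 + 93 \left(-19\right)\right)} = \sqrt{3 \cdot 3844 - 2325} = \sqrt{11532 - 2325} = \sqrt{9207} = 3 \sqrt{1023}$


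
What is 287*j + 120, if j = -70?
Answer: -19970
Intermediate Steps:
287*j + 120 = 287*(-70) + 120 = -20090 + 120 = -19970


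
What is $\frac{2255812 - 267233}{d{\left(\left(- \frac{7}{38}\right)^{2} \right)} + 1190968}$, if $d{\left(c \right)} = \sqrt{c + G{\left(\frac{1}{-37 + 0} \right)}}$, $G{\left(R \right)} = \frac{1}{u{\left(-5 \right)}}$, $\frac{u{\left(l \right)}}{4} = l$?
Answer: $\frac{4274842787821960}{2560220622528349} - \frac{37783001 i \sqrt{145}}{2560220622528349} \approx 1.6697 - 1.7771 \cdot 10^{-7} i$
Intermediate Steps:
$u{\left(l \right)} = 4 l$
$G{\left(R \right)} = - \frac{1}{20}$ ($G{\left(R \right)} = \frac{1}{4 \left(-5\right)} = \frac{1}{-20} = - \frac{1}{20}$)
$d{\left(c \right)} = \sqrt{- \frac{1}{20} + c}$ ($d{\left(c \right)} = \sqrt{c - \frac{1}{20}} = \sqrt{- \frac{1}{20} + c}$)
$\frac{2255812 - 267233}{d{\left(\left(- \frac{7}{38}\right)^{2} \right)} + 1190968} = \frac{2255812 - 267233}{\frac{\sqrt{-5 + 100 \left(- \frac{7}{38}\right)^{2}}}{10} + 1190968} = \frac{1988579}{\frac{\sqrt{-5 + 100 \left(\left(-7\right) \frac{1}{38}\right)^{2}}}{10} + 1190968} = \frac{1988579}{\frac{\sqrt{-5 + 100 \left(- \frac{7}{38}\right)^{2}}}{10} + 1190968} = \frac{1988579}{\frac{\sqrt{-5 + 100 \cdot \frac{49}{1444}}}{10} + 1190968} = \frac{1988579}{\frac{\sqrt{-5 + \frac{1225}{361}}}{10} + 1190968} = \frac{1988579}{\frac{\sqrt{- \frac{580}{361}}}{10} + 1190968} = \frac{1988579}{\frac{\frac{2}{19} i \sqrt{145}}{10} + 1190968} = \frac{1988579}{\frac{i \sqrt{145}}{95} + 1190968} = \frac{1988579}{1190968 + \frac{i \sqrt{145}}{95}}$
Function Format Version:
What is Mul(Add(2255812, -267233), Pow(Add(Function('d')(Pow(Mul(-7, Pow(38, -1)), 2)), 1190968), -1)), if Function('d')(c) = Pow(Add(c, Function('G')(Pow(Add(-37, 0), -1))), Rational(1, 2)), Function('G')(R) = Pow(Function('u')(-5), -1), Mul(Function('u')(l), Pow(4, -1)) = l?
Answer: Add(Rational(4274842787821960, 2560220622528349), Mul(Rational(-37783001, 2560220622528349), I, Pow(145, Rational(1, 2)))) ≈ Add(1.6697, Mul(-1.7771e-7, I))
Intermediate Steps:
Function('u')(l) = Mul(4, l)
Function('G')(R) = Rational(-1, 20) (Function('G')(R) = Pow(Mul(4, -5), -1) = Pow(-20, -1) = Rational(-1, 20))
Function('d')(c) = Pow(Add(Rational(-1, 20), c), Rational(1, 2)) (Function('d')(c) = Pow(Add(c, Rational(-1, 20)), Rational(1, 2)) = Pow(Add(Rational(-1, 20), c), Rational(1, 2)))
Mul(Add(2255812, -267233), Pow(Add(Function('d')(Pow(Mul(-7, Pow(38, -1)), 2)), 1190968), -1)) = Mul(Add(2255812, -267233), Pow(Add(Mul(Rational(1, 10), Pow(Add(-5, Mul(100, Pow(Mul(-7, Pow(38, -1)), 2))), Rational(1, 2))), 1190968), -1)) = Mul(1988579, Pow(Add(Mul(Rational(1, 10), Pow(Add(-5, Mul(100, Pow(Mul(-7, Rational(1, 38)), 2))), Rational(1, 2))), 1190968), -1)) = Mul(1988579, Pow(Add(Mul(Rational(1, 10), Pow(Add(-5, Mul(100, Pow(Rational(-7, 38), 2))), Rational(1, 2))), 1190968), -1)) = Mul(1988579, Pow(Add(Mul(Rational(1, 10), Pow(Add(-5, Mul(100, Rational(49, 1444))), Rational(1, 2))), 1190968), -1)) = Mul(1988579, Pow(Add(Mul(Rational(1, 10), Pow(Add(-5, Rational(1225, 361)), Rational(1, 2))), 1190968), -1)) = Mul(1988579, Pow(Add(Mul(Rational(1, 10), Pow(Rational(-580, 361), Rational(1, 2))), 1190968), -1)) = Mul(1988579, Pow(Add(Mul(Rational(1, 10), Mul(Rational(2, 19), I, Pow(145, Rational(1, 2)))), 1190968), -1)) = Mul(1988579, Pow(Add(Mul(Rational(1, 95), I, Pow(145, Rational(1, 2))), 1190968), -1)) = Mul(1988579, Pow(Add(1190968, Mul(Rational(1, 95), I, Pow(145, Rational(1, 2)))), -1))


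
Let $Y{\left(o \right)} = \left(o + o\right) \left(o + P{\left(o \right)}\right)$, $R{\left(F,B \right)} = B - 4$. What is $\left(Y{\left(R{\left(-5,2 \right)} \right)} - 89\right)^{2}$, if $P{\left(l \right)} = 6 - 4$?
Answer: $7921$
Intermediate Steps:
$P{\left(l \right)} = 2$
$R{\left(F,B \right)} = -4 + B$ ($R{\left(F,B \right)} = B - 4 = -4 + B$)
$Y{\left(o \right)} = 2 o \left(2 + o\right)$ ($Y{\left(o \right)} = \left(o + o\right) \left(o + 2\right) = 2 o \left(2 + o\right)$)
$\left(Y{\left(R{\left(-5,2 \right)} \right)} - 89\right)^{2} = \left(2 \left(-4 + 2\right) \left(2 + \left(-4 + 2\right)\right) - 89\right)^{2} = \left(2 \left(-2\right) \left(2 - 2\right) - 89\right)^{2} = \left(2 \left(-2\right) 0 - 89\right)^{2} = \left(0 - 89\right)^{2} = \left(-89\right)^{2} = 7921$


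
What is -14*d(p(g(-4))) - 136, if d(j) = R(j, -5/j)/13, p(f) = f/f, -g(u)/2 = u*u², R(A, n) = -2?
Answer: -1740/13 ≈ -133.85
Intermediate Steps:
g(u) = -2*u³ (g(u) = -2*u*u² = -2*u³)
p(f) = 1
d(j) = -2/13
-14*d(p(g(-4))) - 136 = -14*(-2/13) - 136 = 28/13 - 136 = -1740/13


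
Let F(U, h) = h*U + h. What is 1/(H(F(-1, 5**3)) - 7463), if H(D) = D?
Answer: -1/7463 ≈ -0.00013399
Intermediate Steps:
F(U, h) = h + U*h (F(U, h) = U*h + h = h + U*h)
1/(H(F(-1, 5**3)) - 7463) = 1/(5**3*(1 - 1) - 7463) = 1/(125*0 - 7463) = 1/(0 - 7463) = 1/(-7463) = -1/7463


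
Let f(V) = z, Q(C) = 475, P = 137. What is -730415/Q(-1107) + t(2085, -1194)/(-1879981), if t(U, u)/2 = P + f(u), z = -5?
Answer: -274633289503/178598195 ≈ -1537.7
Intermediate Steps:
f(V) = -5
t(U, u) = 264 (t(U, u) = 2*(137 - 5) = 2*132 = 264)
-730415/Q(-1107) + t(2085, -1194)/(-1879981) = -730415/475 + 264/(-1879981) = -730415*1/475 + 264*(-1/1879981) = -146083/95 - 264/1879981 = -274633289503/178598195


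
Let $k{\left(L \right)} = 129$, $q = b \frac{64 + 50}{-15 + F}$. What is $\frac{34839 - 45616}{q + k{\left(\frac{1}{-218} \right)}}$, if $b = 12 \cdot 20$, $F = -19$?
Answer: $\frac{183209}{11487} \approx 15.949$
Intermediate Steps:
$b = 240$
$q = - \frac{13680}{17}$ ($q = 240 \frac{64 + 50}{-15 - 19} = 240 \frac{114}{-34} = 240 \cdot 114 \left(- \frac{1}{34}\right) = 240 \left(- \frac{57}{17}\right) = - \frac{13680}{17} \approx -804.71$)
$\frac{34839 - 45616}{q + k{\left(\frac{1}{-218} \right)}} = \frac{34839 - 45616}{- \frac{13680}{17} + 129} = - \frac{10777}{- \frac{11487}{17}} = \left(-10777\right) \left(- \frac{17}{11487}\right) = \frac{183209}{11487}$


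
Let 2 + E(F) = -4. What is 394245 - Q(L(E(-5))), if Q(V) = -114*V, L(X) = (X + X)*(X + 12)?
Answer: 386037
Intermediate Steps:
E(F) = -6 (E(F) = -2 - 4 = -6)
L(X) = 2*X*(12 + X) (L(X) = (2*X)*(12 + X) = 2*X*(12 + X))
394245 - Q(L(E(-5))) = 394245 - (-114)*2*(-6)*(12 - 6) = 394245 - (-114)*2*(-6)*6 = 394245 - (-114)*(-72) = 394245 - 1*8208 = 394245 - 8208 = 386037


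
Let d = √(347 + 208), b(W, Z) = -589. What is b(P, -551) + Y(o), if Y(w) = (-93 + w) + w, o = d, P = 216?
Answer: -682 + 2*√555 ≈ -634.88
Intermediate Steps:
d = √555 ≈ 23.558
o = √555 ≈ 23.558
Y(w) = -93 + 2*w
b(P, -551) + Y(o) = -589 + (-93 + 2*√555) = -682 + 2*√555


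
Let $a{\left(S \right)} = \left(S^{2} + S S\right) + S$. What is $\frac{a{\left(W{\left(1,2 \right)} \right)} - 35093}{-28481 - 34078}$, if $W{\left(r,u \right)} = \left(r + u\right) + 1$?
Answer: $\frac{35057}{62559} \approx 0.56038$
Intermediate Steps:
$W{\left(r,u \right)} = 1 + r + u$
$a{\left(S \right)} = S + 2 S^{2}$ ($a{\left(S \right)} = \left(S^{2} + S^{2}\right) + S = 2 S^{2} + S = S + 2 S^{2}$)
$\frac{a{\left(W{\left(1,2 \right)} \right)} - 35093}{-28481 - 34078} = \frac{\left(1 + 1 + 2\right) \left(1 + 2 \left(1 + 1 + 2\right)\right) - 35093}{-28481 - 34078} = \frac{4 \left(1 + 2 \cdot 4\right) - 35093}{-62559} = \left(4 \left(1 + 8\right) - 35093\right) \left(- \frac{1}{62559}\right) = \left(4 \cdot 9 - 35093\right) \left(- \frac{1}{62559}\right) = \left(36 - 35093\right) \left(- \frac{1}{62559}\right) = \left(-35057\right) \left(- \frac{1}{62559}\right) = \frac{35057}{62559}$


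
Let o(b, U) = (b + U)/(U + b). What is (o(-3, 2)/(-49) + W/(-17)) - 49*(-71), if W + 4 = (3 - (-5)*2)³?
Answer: 164149/49 ≈ 3350.0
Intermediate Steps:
W = 2193 (W = -4 + (3 - (-5)*2)³ = -4 + (3 - 1*(-10))³ = -4 + (3 + 10)³ = -4 + 13³ = -4 + 2197 = 2193)
o(b, U) = 1 (o(b, U) = (U + b)/(U + b) = 1)
(o(-3, 2)/(-49) + W/(-17)) - 49*(-71) = (1/(-49) + 2193/(-17)) - 49*(-71) = (1*(-1/49) + 2193*(-1/17)) + 3479 = (-1/49 - 129) + 3479 = -6322/49 + 3479 = 164149/49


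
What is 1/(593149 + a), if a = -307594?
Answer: 1/285555 ≈ 3.5020e-6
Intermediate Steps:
1/(593149 + a) = 1/(593149 - 307594) = 1/285555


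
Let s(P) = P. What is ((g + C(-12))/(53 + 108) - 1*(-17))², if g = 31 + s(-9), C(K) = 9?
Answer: 7661824/25921 ≈ 295.58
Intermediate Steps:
g = 22 (g = 31 - 9 = 22)
((g + C(-12))/(53 + 108) - 1*(-17))² = ((22 + 9)/(53 + 108) - 1*(-17))² = (31/161 + 17)² = (2768/161)² = 7661824/25921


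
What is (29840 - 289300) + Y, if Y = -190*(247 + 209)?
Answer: -346100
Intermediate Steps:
Y = -86640 (Y = -190*456 = -86640)
(29840 - 289300) + Y = (29840 - 289300) - 86640 = -259460 - 86640 = -346100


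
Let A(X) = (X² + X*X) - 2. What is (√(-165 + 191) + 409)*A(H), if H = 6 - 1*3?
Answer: 6544 + 16*√26 ≈ 6625.6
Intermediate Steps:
H = 3 (H = 6 - 3 = 3)
A(X) = -2 + 2*X² (A(X) = (X² + X²) - 2 = 2*X² - 2 = -2 + 2*X²)
(√(-165 + 191) + 409)*A(H) = (√(-165 + 191) + 409)*(-2 + 2*3²) = (√26 + 409)*(-2 + 2*9) = (409 + √26)*(-2 + 18) = (409 + √26)*16 = 6544 + 16*√26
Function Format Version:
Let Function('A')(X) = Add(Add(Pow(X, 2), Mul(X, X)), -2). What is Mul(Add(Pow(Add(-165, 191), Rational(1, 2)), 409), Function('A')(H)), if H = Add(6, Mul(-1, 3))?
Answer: Add(6544, Mul(16, Pow(26, Rational(1, 2)))) ≈ 6625.6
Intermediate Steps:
H = 3 (H = Add(6, -3) = 3)
Function('A')(X) = Add(-2, Mul(2, Pow(X, 2))) (Function('A')(X) = Add(Add(Pow(X, 2), Pow(X, 2)), -2) = Add(Mul(2, Pow(X, 2)), -2) = Add(-2, Mul(2, Pow(X, 2))))
Mul(Add(Pow(Add(-165, 191), Rational(1, 2)), 409), Function('A')(H)) = Mul(Add(Pow(Add(-165, 191), Rational(1, 2)), 409), Add(-2, Mul(2, Pow(3, 2)))) = Mul(Add(Pow(26, Rational(1, 2)), 409), Add(-2, Mul(2, 9))) = Mul(Add(409, Pow(26, Rational(1, 2))), Add(-2, 18)) = Mul(Add(409, Pow(26, Rational(1, 2))), 16) = Add(6544, Mul(16, Pow(26, Rational(1, 2))))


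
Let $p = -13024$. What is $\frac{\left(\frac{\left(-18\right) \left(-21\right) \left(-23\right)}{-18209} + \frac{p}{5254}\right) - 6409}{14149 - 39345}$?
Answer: $\frac{8288392661}{32574371444} \approx 0.25445$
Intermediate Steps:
$\frac{\left(\frac{\left(-18\right) \left(-21\right) \left(-23\right)}{-18209} + \frac{p}{5254}\right) - 6409}{14149 - 39345} = \frac{\left(\frac{\left(-18\right) \left(-21\right) \left(-23\right)}{-18209} - \frac{13024}{5254}\right) - 6409}{14149 - 39345} = \frac{\left(378 \left(-23\right) \left(- \frac{1}{18209}\right) - \frac{176}{71}\right) - 6409}{-25196} = \left(\left(\left(-8694\right) \left(- \frac{1}{18209}\right) - \frac{176}{71}\right) - 6409\right) \left(- \frac{1}{25196}\right) = \left(\left(\frac{8694}{18209} - \frac{176}{71}\right) - 6409\right) \left(- \frac{1}{25196}\right) = \left(- \frac{2587510}{1292839} - 6409\right) \left(- \frac{1}{25196}\right) = \left(- \frac{8288392661}{1292839}\right) \left(- \frac{1}{25196}\right) = \frac{8288392661}{32574371444}$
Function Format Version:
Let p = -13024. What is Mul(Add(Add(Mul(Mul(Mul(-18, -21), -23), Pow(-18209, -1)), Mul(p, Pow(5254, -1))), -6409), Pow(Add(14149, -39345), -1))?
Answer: Rational(8288392661, 32574371444) ≈ 0.25445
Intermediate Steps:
Mul(Add(Add(Mul(Mul(Mul(-18, -21), -23), Pow(-18209, -1)), Mul(p, Pow(5254, -1))), -6409), Pow(Add(14149, -39345), -1)) = Mul(Add(Add(Mul(Mul(Mul(-18, -21), -23), Pow(-18209, -1)), Mul(-13024, Pow(5254, -1))), -6409), Pow(Add(14149, -39345), -1)) = Mul(Add(Add(Mul(Mul(378, -23), Rational(-1, 18209)), Mul(-13024, Rational(1, 5254))), -6409), Pow(-25196, -1)) = Mul(Add(Add(Mul(-8694, Rational(-1, 18209)), Rational(-176, 71)), -6409), Rational(-1, 25196)) = Mul(Add(Add(Rational(8694, 18209), Rational(-176, 71)), -6409), Rational(-1, 25196)) = Mul(Add(Rational(-2587510, 1292839), -6409), Rational(-1, 25196)) = Mul(Rational(-8288392661, 1292839), Rational(-1, 25196)) = Rational(8288392661, 32574371444)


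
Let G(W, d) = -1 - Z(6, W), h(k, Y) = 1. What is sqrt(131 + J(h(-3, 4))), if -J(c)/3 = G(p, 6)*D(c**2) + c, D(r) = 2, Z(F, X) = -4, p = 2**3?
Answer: sqrt(110) ≈ 10.488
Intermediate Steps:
p = 8
G(W, d) = 3 (G(W, d) = -1 - 1*(-4) = -1 + 4 = 3)
J(c) = -18 - 3*c (J(c) = -3*(3*2 + c) = -3*(6 + c) = -18 - 3*c)
sqrt(131 + J(h(-3, 4))) = sqrt(131 + (-18 - 3*1)) = sqrt(131 + (-18 - 3)) = sqrt(131 - 21) = sqrt(110)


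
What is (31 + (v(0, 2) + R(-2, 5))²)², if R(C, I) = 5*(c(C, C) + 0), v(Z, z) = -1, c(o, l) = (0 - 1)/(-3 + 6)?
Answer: 117649/81 ≈ 1452.5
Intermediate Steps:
c(o, l) = -⅓ (c(o, l) = -1/3 = -1*⅓ = -⅓)
R(C, I) = -5/3 (R(C, I) = 5*(-⅓ + 0) = 5*(-⅓) = -5/3)
(31 + (v(0, 2) + R(-2, 5))²)² = (31 + (-1 - 5/3)²)² = (31 + (-8/3)²)² = (31 + 64/9)² = (343/9)² = 117649/81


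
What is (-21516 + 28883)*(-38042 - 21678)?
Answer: -439957240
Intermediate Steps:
(-21516 + 28883)*(-38042 - 21678) = 7367*(-59720) = -439957240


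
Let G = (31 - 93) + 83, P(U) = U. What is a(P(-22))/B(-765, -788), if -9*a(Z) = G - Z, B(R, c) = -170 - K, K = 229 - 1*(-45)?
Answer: 43/3996 ≈ 0.010761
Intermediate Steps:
K = 274 (K = 229 + 45 = 274)
G = 21 (G = -62 + 83 = 21)
B(R, c) = -444 (B(R, c) = -170 - 1*274 = -170 - 274 = -444)
a(Z) = -7/3 + Z/9 (a(Z) = -(21 - Z)/9 = -7/3 + Z/9)
a(P(-22))/B(-765, -788) = (-7/3 + (⅑)*(-22))/(-444) = (-7/3 - 22/9)*(-1/444) = -43/9*(-1/444) = 43/3996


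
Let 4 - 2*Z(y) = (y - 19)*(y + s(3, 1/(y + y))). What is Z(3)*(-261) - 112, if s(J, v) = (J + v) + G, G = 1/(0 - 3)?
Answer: -12814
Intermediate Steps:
G = -⅓ (G = 1/(-3) = -⅓ ≈ -0.33333)
s(J, v) = -⅓ + J + v (s(J, v) = (J + v) - ⅓ = -⅓ + J + v)
Z(y) = 2 - (-19 + y)*(8/3 + y + 1/(2*y))/2 (Z(y) = 2 - (y - 19)*(y + (-⅓ + 3 + 1/(y + y)))/2 = 2 - (-19 + y)*(y + (-⅓ + 3 + 1/(2*y)))/2 = 2 - (-19 + y)*(y + (8/3 + 1/(2*y)))/2 = 2 - (-19 + y)*(8/3 + y + 1/(2*y))/2)
Z(3)*(-261) - 112 = ((1/12)*(57 - 6*3³ + 98*3² + 325*3)/3)*(-261) - 112 = ((1/12)*(⅓)*(57 - 6*27 + 98*9 + 975))*(-261) - 112 = ((1/12)*(⅓)*(57 - 162 + 882 + 975))*(-261) - 112 = ((1/12)*(⅓)*1752)*(-261) - 112 = (146/3)*(-261) - 112 = -12702 - 112 = -12814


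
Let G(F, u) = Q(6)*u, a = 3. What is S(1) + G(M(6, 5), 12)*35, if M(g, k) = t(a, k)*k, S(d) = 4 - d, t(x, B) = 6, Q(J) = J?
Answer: 2523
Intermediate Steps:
M(g, k) = 6*k
G(F, u) = 6*u
S(1) + G(M(6, 5), 12)*35 = (4 - 1*1) + (6*12)*35 = (4 - 1) + 72*35 = 3 + 2520 = 2523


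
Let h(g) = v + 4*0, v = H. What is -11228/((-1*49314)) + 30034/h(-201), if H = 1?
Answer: 740553952/24657 ≈ 30034.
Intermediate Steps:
v = 1
h(g) = 1 (h(g) = 1 + 4*0 = 1 + 0 = 1)
-11228/((-1*49314)) + 30034/h(-201) = -11228/((-1*49314)) + 30034/1 = -11228/(-49314) + 30034*1 = -11228*(-1/49314) + 30034 = 5614/24657 + 30034 = 740553952/24657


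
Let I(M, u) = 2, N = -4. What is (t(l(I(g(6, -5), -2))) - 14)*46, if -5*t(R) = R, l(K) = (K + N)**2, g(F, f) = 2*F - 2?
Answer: -3404/5 ≈ -680.80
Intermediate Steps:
g(F, f) = -2 + 2*F
l(K) = (-4 + K)**2 (l(K) = (K - 4)**2 = (-4 + K)**2)
t(R) = -R/5
(t(l(I(g(6, -5), -2))) - 14)*46 = (-(-4 + 2)**2/5 - 14)*46 = (-1/5*(-2)**2 - 14)*46 = (-1/5*4 - 14)*46 = (-4/5 - 14)*46 = -74/5*46 = -3404/5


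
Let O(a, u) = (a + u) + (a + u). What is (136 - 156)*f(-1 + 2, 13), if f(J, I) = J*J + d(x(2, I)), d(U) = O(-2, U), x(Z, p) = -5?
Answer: 260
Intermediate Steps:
O(a, u) = 2*a + 2*u
d(U) = -4 + 2*U (d(U) = 2*(-2) + 2*U = -4 + 2*U)
f(J, I) = -14 + J² (f(J, I) = J*J + (-4 + 2*(-5)) = J² + (-4 - 10) = J² - 14 = -14 + J²)
(136 - 156)*f(-1 + 2, 13) = (136 - 156)*(-14 + (-1 + 2)²) = -20*(-14 + 1²) = -20*(-14 + 1) = -20*(-13) = 260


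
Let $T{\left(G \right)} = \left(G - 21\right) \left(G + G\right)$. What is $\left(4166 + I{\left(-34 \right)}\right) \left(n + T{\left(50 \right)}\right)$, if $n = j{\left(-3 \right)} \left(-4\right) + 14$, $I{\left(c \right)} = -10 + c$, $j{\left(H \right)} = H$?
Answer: $12060972$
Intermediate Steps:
$T{\left(G \right)} = 2 G \left(-21 + G\right)$ ($T{\left(G \right)} = \left(-21 + G\right) 2 G = 2 G \left(-21 + G\right)$)
$n = 26$ ($n = \left(-3\right) \left(-4\right) + 14 = 12 + 14 = 26$)
$\left(4166 + I{\left(-34 \right)}\right) \left(n + T{\left(50 \right)}\right) = \left(4166 - 44\right) \left(26 + 2 \cdot 50 \left(-21 + 50\right)\right) = \left(4166 - 44\right) \left(26 + 2 \cdot 50 \cdot 29\right) = 4122 \left(26 + 2900\right) = 4122 \cdot 2926 = 12060972$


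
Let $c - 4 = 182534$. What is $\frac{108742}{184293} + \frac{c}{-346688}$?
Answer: $\frac{2029535431}{31946085792} \approx 0.06353$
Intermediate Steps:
$c = 182538$ ($c = 4 + 182534 = 182538$)
$\frac{108742}{184293} + \frac{c}{-346688} = \frac{108742}{184293} + \frac{182538}{-346688} = 108742 \cdot \frac{1}{184293} + 182538 \left(- \frac{1}{346688}\right) = \frac{108742}{184293} - \frac{91269}{173344} = \frac{2029535431}{31946085792}$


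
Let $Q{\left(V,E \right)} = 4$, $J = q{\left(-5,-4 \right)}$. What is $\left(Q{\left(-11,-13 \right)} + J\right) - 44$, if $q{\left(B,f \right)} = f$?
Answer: $-44$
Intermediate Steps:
$J = -4$
$\left(Q{\left(-11,-13 \right)} + J\right) - 44 = \left(4 - 4\right) - 44 = 0 - 44 = -44$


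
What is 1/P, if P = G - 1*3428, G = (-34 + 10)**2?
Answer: -1/2852 ≈ -0.00035063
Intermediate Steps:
G = 576 (G = (-24)**2 = 576)
P = -2852 (P = 576 - 1*3428 = 576 - 3428 = -2852)
1/P = 1/(-2852) = -1/2852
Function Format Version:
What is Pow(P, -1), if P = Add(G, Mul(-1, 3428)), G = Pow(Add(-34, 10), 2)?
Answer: Rational(-1, 2852) ≈ -0.00035063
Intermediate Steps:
G = 576 (G = Pow(-24, 2) = 576)
P = -2852 (P = Add(576, Mul(-1, 3428)) = Add(576, -3428) = -2852)
Pow(P, -1) = Pow(-2852, -1) = Rational(-1, 2852)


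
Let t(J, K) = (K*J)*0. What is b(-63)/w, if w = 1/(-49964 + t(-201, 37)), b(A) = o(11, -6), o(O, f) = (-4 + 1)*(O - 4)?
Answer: 1049244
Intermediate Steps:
t(J, K) = 0 (t(J, K) = (J*K)*0 = 0)
o(O, f) = 12 - 3*O (o(O, f) = -3*(-4 + O) = 12 - 3*O)
b(A) = -21 (b(A) = 12 - 3*11 = 12 - 33 = -21)
w = -1/49964 (w = 1/(-49964 + 0) = 1/(-49964) = -1/49964 ≈ -2.0014e-5)
b(-63)/w = -21/(-1/49964) = -21*(-49964) = 1049244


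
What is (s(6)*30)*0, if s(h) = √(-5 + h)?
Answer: 0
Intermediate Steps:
(s(6)*30)*0 = (√(-5 + 6)*30)*0 = (√1*30)*0 = (1*30)*0 = 30*0 = 0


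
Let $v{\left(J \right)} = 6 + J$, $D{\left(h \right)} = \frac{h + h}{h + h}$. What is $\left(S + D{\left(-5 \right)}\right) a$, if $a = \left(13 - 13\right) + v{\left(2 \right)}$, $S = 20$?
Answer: $168$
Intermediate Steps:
$D{\left(h \right)} = 1$ ($D{\left(h \right)} = \frac{2 h}{2 h} = 2 h \frac{1}{2 h} = 1$)
$a = 8$ ($a = \left(13 - 13\right) + \left(6 + 2\right) = 0 + 8 = 8$)
$\left(S + D{\left(-5 \right)}\right) a = \left(20 + 1\right) 8 = 21 \cdot 8 = 168$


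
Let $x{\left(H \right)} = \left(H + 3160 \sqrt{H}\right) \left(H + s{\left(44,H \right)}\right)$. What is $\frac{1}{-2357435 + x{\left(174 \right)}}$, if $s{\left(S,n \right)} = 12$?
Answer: $\frac{2325071}{54704401107359} + \frac{587760 \sqrt{174}}{54704401107359} \approx 1.8423 \cdot 10^{-7}$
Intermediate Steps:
$x{\left(H \right)} = \left(12 + H\right) \left(H + 3160 \sqrt{H}\right)$ ($x{\left(H \right)} = \left(H + 3160 \sqrt{H}\right) \left(H + 12\right) = \left(H + 3160 \sqrt{H}\right) \left(12 + H\right) = \left(12 + H\right) \left(H + 3160 \sqrt{H}\right)$)
$\frac{1}{-2357435 + x{\left(174 \right)}} = \frac{1}{-2357435 + \left(174^{2} + 12 \cdot 174 + 3160 \cdot 174^{\frac{3}{2}} + 37920 \sqrt{174}\right)} = \frac{1}{-2357435 + \left(30276 + 2088 + 3160 \cdot 174 \sqrt{174} + 37920 \sqrt{174}\right)} = \frac{1}{-2357435 + \left(30276 + 2088 + 549840 \sqrt{174} + 37920 \sqrt{174}\right)} = \frac{1}{-2357435 + \left(32364 + 587760 \sqrt{174}\right)} = \frac{1}{-2325071 + 587760 \sqrt{174}}$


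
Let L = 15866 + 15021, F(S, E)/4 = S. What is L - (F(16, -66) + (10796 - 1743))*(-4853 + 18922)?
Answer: -128236186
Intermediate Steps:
F(S, E) = 4*S
L = 30887
L - (F(16, -66) + (10796 - 1743))*(-4853 + 18922) = 30887 - (4*16 + (10796 - 1743))*(-4853 + 18922) = 30887 - (64 + 9053)*14069 = 30887 - 9117*14069 = 30887 - 1*128267073 = 30887 - 128267073 = -128236186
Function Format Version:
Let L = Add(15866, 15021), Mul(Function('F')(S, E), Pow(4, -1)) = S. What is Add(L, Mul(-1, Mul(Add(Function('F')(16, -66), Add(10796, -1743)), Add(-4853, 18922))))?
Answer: -128236186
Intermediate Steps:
Function('F')(S, E) = Mul(4, S)
L = 30887
Add(L, Mul(-1, Mul(Add(Function('F')(16, -66), Add(10796, -1743)), Add(-4853, 18922)))) = Add(30887, Mul(-1, Mul(Add(Mul(4, 16), Add(10796, -1743)), Add(-4853, 18922)))) = Add(30887, Mul(-1, Mul(Add(64, 9053), 14069))) = Add(30887, Mul(-1, Mul(9117, 14069))) = Add(30887, Mul(-1, 128267073)) = Add(30887, -128267073) = -128236186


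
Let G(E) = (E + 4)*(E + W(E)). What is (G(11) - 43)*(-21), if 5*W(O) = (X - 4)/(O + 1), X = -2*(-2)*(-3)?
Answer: -2478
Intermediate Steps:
X = -12 (X = 4*(-3) = -12)
W(O) = -16/(5*(1 + O)) (W(O) = ((-12 - 4)/(O + 1))/5 = (-16/(1 + O))/5 = -16/(5*(1 + O)))
G(E) = (4 + E)*(E - 16/(5 + 5*E)) (G(E) = (E + 4)*(E - 16/(5 + 5*E)) = (4 + E)*(E - 16/(5 + 5*E)))
(G(11) - 43)*(-21) = ((-64 - 16*11 + 5*11*(1 + 11)*(4 + 11))/(5*(1 + 11)) - 43)*(-21) = ((⅕)*(-64 - 176 + 5*11*12*15)/12 - 43)*(-21) = ((⅕)*(1/12)*(-64 - 176 + 9900) - 43)*(-21) = ((⅕)*(1/12)*9660 - 43)*(-21) = (161 - 43)*(-21) = 118*(-21) = -2478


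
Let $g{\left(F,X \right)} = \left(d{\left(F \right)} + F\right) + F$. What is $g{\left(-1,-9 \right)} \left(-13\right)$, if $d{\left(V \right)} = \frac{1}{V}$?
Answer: $39$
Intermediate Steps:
$g{\left(F,X \right)} = \frac{1}{F} + 2 F$ ($g{\left(F,X \right)} = \left(\frac{1}{F} + F\right) + F = \left(F + \frac{1}{F}\right) + F = \frac{1}{F} + 2 F$)
$g{\left(-1,-9 \right)} \left(-13\right) = \left(\frac{1}{-1} + 2 \left(-1\right)\right) \left(-13\right) = \left(-1 - 2\right) \left(-13\right) = \left(-3\right) \left(-13\right) = 39$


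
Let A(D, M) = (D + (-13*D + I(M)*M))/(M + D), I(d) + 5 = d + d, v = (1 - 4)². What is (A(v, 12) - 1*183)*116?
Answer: -143956/7 ≈ -20565.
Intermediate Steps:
v = 9 (v = (-3)² = 9)
I(d) = -5 + 2*d (I(d) = -5 + (d + d) = -5 + 2*d)
A(D, M) = (-12*D + M*(-5 + 2*M))/(D + M) (A(D, M) = (D + (-13*D + (-5 + 2*M)*M))/(M + D) = (D + (-13*D + M*(-5 + 2*M)))/(D + M) = (-12*D + M*(-5 + 2*M))/(D + M))
(A(v, 12) - 1*183)*116 = ((-12*9 + 12*(-5 + 2*12))/(9 + 12) - 1*183)*116 = ((-108 + 12*(-5 + 24))/21 - 183)*116 = ((-108 + 12*19)/21 - 183)*116 = ((-108 + 228)/21 - 183)*116 = ((1/21)*120 - 183)*116 = (40/7 - 183)*116 = -1241/7*116 = -143956/7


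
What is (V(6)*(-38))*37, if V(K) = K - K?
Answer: 0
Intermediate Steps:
V(K) = 0
(V(6)*(-38))*37 = (0*(-38))*37 = 0*37 = 0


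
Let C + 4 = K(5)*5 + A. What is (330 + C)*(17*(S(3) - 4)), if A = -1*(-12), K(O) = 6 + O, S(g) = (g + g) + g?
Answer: 33405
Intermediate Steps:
S(g) = 3*g (S(g) = 2*g + g = 3*g)
A = 12
C = 63 (C = -4 + ((6 + 5)*5 + 12) = -4 + (11*5 + 12) = -4 + (55 + 12) = -4 + 67 = 63)
(330 + C)*(17*(S(3) - 4)) = (330 + 63)*(17*(3*3 - 4)) = 393*(17*(9 - 4)) = 393*(17*5) = 393*85 = 33405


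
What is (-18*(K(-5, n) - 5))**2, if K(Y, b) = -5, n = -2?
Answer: 32400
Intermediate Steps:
(-18*(K(-5, n) - 5))**2 = (-18*(-5 - 5))**2 = (-18*(-10))**2 = 180**2 = 32400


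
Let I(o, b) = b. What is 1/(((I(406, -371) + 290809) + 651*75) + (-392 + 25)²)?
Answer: 1/473952 ≈ 2.1099e-6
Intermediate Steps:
1/(((I(406, -371) + 290809) + 651*75) + (-392 + 25)²) = 1/(((-371 + 290809) + 651*75) + (-392 + 25)²) = 1/((290438 + 48825) + (-367)²) = 1/(339263 + 134689) = 1/473952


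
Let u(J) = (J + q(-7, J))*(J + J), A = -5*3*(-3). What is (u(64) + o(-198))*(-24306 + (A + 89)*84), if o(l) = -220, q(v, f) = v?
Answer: -92341800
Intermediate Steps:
A = 45 (A = -15*(-3) = 45)
u(J) = 2*J*(-7 + J) (u(J) = (J - 7)*(J + J) = (-7 + J)*(2*J) = 2*J*(-7 + J))
(u(64) + o(-198))*(-24306 + (A + 89)*84) = (2*64*(-7 + 64) - 220)*(-24306 + (45 + 89)*84) = (2*64*57 - 220)*(-24306 + 134*84) = (7296 - 220)*(-24306 + 11256) = 7076*(-13050) = -92341800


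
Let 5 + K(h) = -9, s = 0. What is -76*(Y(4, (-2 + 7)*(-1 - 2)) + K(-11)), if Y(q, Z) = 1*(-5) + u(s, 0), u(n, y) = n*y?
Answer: 1444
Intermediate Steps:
K(h) = -14 (K(h) = -5 - 9 = -14)
Y(q, Z) = -5 (Y(q, Z) = 1*(-5) + 0*0 = -5 + 0 = -5)
-76*(Y(4, (-2 + 7)*(-1 - 2)) + K(-11)) = -76*(-5 - 14) = -76*(-19) = 1444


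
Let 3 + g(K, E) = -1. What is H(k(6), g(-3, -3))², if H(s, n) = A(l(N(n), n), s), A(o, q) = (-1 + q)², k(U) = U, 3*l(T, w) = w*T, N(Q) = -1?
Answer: 625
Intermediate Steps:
l(T, w) = T*w/3 (l(T, w) = (w*T)/3 = (T*w)/3 = T*w/3)
g(K, E) = -4 (g(K, E) = -3 - 1 = -4)
H(s, n) = (-1 + s)²
H(k(6), g(-3, -3))² = ((-1 + 6)²)² = (5²)² = 25² = 625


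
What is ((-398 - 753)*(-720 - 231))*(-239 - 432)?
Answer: -734477271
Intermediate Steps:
((-398 - 753)*(-720 - 231))*(-239 - 432) = -1151*(-951)*(-671) = 1094601*(-671) = -734477271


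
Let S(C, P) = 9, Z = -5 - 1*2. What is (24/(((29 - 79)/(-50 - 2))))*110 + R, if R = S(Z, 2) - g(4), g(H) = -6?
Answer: 13803/5 ≈ 2760.6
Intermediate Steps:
Z = -7 (Z = -5 - 2 = -7)
R = 15 (R = 9 - 1*(-6) = 9 + 6 = 15)
(24/(((29 - 79)/(-50 - 2))))*110 + R = (24/(((29 - 79)/(-50 - 2))))*110 + 15 = (24/((-50/(-52))))*110 + 15 = (24/((-50*(-1/52))))*110 + 15 = (24/(25/26))*110 + 15 = (24*(26/25))*110 + 15 = (624/25)*110 + 15 = 13728/5 + 15 = 13803/5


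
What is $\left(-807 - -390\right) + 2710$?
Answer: $2293$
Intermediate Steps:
$\left(-807 - -390\right) + 2710 = \left(-807 + 390\right) + 2710 = -417 + 2710 = 2293$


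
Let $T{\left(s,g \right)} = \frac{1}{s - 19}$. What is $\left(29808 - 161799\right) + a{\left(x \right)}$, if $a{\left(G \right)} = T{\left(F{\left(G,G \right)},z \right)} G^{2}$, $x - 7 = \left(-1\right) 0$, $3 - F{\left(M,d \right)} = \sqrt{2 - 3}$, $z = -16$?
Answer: $- \frac{33922471}{257} + \frac{49 i}{257} \approx -1.3199 \cdot 10^{5} + 0.19066 i$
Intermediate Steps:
$F{\left(M,d \right)} = 3 - i$ ($F{\left(M,d \right)} = 3 - \sqrt{2 - 3} = 3 - \sqrt{-1} = 3 - i$)
$T{\left(s,g \right)} = \frac{1}{-19 + s}$
$x = 7$ ($x = 7 - 0 = 7 + 0 = 7$)
$a{\left(G \right)} = \frac{G^{2} \left(-16 + i\right)}{257}$ ($a{\left(G \right)} = \frac{G^{2}}{-19 + \left(3 - i\right)} = \frac{G^{2}}{-16 - i} = \frac{-16 + i}{257} G^{2} = \frac{G^{2} \left(-16 + i\right)}{257}$)
$\left(29808 - 161799\right) + a{\left(x \right)} = \left(29808 - 161799\right) + \frac{7^{2} \left(-16 + i\right)}{257} = -131991 + \frac{1}{257} \cdot 49 \left(-16 + i\right) = -131991 - \left(\frac{784}{257} - \frac{49 i}{257}\right) = - \frac{33922471}{257} + \frac{49 i}{257}$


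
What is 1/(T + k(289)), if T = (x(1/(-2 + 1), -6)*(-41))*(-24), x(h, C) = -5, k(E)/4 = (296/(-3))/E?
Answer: -867/4266824 ≈ -0.00020320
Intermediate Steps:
k(E) = -1184/(3*E) (k(E) = 4*((296/(-3))/E) = 4*((296*(-1/3))/E) = 4*(-296/(3*E)) = -1184/(3*E))
T = -4920 (T = -5*(-41)*(-24) = 205*(-24) = -4920)
1/(T + k(289)) = 1/(-4920 - 1184/3/289) = 1/(-4920 - 1184/3*1/289) = 1/(-4920 - 1184/867) = 1/(-4266824/867) = -867/4266824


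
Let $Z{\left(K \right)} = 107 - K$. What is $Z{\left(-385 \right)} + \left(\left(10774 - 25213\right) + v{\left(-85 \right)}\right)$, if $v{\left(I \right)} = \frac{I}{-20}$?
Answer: $- \frac{55771}{4} \approx -13943.0$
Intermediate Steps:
$v{\left(I \right)} = - \frac{I}{20}$ ($v{\left(I \right)} = I \left(- \frac{1}{20}\right) = - \frac{I}{20}$)
$Z{\left(-385 \right)} + \left(\left(10774 - 25213\right) + v{\left(-85 \right)}\right) = \left(107 - -385\right) + \left(\left(10774 - 25213\right) - - \frac{17}{4}\right) = \left(107 + 385\right) + \left(-14439 + \frac{17}{4}\right) = 492 - \frac{57739}{4} = - \frac{55771}{4}$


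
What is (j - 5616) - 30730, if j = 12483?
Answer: -23863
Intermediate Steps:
(j - 5616) - 30730 = (12483 - 5616) - 30730 = 6867 - 30730 = -23863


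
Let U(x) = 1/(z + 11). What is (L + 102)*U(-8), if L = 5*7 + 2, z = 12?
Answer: 139/23 ≈ 6.0435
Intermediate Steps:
U(x) = 1/23 (U(x) = 1/(12 + 11) = 1/23)
L = 37 (L = 35 + 2 = 37)
(L + 102)*U(-8) = (37 + 102)*(1/23) = 139*(1/23) = 139/23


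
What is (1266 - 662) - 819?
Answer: -215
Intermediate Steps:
(1266 - 662) - 819 = 604 - 819 = -215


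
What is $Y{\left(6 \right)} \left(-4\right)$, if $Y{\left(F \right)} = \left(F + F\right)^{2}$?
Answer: $-576$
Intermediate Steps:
$Y{\left(F \right)} = 4 F^{2}$ ($Y{\left(F \right)} = \left(2 F\right)^{2} = 4 F^{2}$)
$Y{\left(6 \right)} \left(-4\right) = 4 \cdot 6^{2} \left(-4\right) = 4 \cdot 36 \left(-4\right) = 144 \left(-4\right) = -576$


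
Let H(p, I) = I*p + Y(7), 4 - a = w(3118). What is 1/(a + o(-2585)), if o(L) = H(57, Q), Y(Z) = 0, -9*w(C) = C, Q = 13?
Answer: 9/9823 ≈ 0.00091622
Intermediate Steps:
w(C) = -C/9
a = 3154/9 (a = 4 - (-1)*3118/9 = 4 - 1*(-3118/9) = 4 + 3118/9 = 3154/9 ≈ 350.44)
H(p, I) = I*p (H(p, I) = I*p + 0 = I*p)
o(L) = 741 (o(L) = 13*57 = 741)
1/(a + o(-2585)) = 1/(3154/9 + 741) = 1/(9823/9) = 9/9823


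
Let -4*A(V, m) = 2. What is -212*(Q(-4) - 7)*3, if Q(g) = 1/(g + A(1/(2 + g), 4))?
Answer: 13780/3 ≈ 4593.3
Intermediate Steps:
A(V, m) = -½ (A(V, m) = -¼*2 = -½)
Q(g) = 1/(-½ + g) (Q(g) = 1/(g - ½) = 1/(-½ + g))
-212*(Q(-4) - 7)*3 = -212*(2/(-1 + 2*(-4)) - 7)*3 = -212*(2/(-1 - 8) - 7)*3 = -212*(2/(-9) - 7)*3 = -212*(2*(-⅑) - 7)*3 = -212*(-2/9 - 7)*3 = -(-13780)*3/9 = -212*(-65/3) = 13780/3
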